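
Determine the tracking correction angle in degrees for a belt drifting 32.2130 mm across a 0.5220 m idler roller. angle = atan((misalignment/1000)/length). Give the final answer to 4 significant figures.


misalign_m = 32.2130 / 1000 = 0.032213 m
angle = atan(0.032213 / 0.5220)
angle = 3.531 deg


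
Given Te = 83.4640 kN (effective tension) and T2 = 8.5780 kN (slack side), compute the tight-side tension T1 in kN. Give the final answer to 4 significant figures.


T1 = Te + T2 = 83.4640 + 8.5780
T1 = 92.04 kN


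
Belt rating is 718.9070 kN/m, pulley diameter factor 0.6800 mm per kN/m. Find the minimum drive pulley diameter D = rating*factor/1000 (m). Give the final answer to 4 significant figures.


D = 718.9070 * 0.6800 / 1000
D = 0.4889 m


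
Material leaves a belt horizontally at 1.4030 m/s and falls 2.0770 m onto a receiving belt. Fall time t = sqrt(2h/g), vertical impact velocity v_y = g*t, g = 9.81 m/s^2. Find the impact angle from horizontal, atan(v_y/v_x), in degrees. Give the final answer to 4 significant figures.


t = sqrt(2*2.0770/9.81) = 0.650727 s
v_y = 9.81 * 0.650727 = 6.38363 m/s
angle = atan(6.38363 / 1.4030) = 77.60 deg


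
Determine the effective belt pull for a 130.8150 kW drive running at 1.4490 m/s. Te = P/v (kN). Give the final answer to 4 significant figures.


Te = P / v = 130.8150 / 1.4490
Te = 90.28 kN


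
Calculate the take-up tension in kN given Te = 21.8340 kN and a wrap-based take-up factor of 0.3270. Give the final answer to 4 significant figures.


T_tu = 21.8340 * 0.3270
T_tu = 7.140 kN


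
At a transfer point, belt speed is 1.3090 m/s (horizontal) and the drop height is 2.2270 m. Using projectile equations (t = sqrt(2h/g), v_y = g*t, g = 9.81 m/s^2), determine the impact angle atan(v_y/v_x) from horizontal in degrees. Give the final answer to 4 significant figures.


t = sqrt(2*2.2270/9.81) = 0.673815 s
v_y = 9.81 * 0.673815 = 6.61013 m/s
angle = atan(6.61013 / 1.3090) = 78.80 deg


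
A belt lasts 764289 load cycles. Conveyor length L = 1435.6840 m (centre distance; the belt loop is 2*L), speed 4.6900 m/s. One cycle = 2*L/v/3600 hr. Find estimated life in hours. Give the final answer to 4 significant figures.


cycle_time = 2 * 1435.6840 / 4.6900 / 3600 = 0.170064 hr
life = 764289 * 0.170064 = 130000 hours


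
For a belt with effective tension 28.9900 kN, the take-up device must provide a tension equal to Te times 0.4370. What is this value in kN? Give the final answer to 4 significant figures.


T_tu = 28.9900 * 0.4370
T_tu = 12.67 kN


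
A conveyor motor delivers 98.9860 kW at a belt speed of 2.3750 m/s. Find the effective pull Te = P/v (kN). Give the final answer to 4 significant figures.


Te = P / v = 98.9860 / 2.3750
Te = 41.68 kN


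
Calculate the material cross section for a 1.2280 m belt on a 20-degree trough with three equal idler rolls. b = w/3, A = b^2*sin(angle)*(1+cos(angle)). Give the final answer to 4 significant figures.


b = 1.2280/3 = 0.409333 m
A = 0.409333^2 * sin(20 deg) * (1 + cos(20 deg))
A = 0.1112 m^2


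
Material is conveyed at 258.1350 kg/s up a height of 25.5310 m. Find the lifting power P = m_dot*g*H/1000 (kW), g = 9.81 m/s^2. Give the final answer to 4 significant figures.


P = 258.1350 * 9.81 * 25.5310 / 1000
P = 64.65 kW


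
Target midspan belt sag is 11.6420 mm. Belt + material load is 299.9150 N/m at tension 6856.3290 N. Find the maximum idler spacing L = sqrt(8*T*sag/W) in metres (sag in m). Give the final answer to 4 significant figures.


sag = 11.6420/1000 = 0.011642 m
L = sqrt(8 * 6856.3290 * 0.011642 / 299.9150)
L = 1.459 m


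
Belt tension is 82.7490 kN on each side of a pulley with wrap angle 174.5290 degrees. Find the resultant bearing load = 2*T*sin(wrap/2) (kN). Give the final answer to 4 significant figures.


F = 2 * 82.7490 * sin(174.5290/2 deg)
F = 165.3 kN


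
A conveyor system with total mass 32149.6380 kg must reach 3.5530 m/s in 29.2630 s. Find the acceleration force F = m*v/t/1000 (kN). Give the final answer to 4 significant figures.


F = 32149.6380 * 3.5530 / 29.2630 / 1000
F = 3.903 kN


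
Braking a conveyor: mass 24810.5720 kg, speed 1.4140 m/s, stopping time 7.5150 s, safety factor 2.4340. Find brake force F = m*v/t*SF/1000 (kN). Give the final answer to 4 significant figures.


F = 24810.5720 * 1.4140 / 7.5150 * 2.4340 / 1000
F = 11.36 kN


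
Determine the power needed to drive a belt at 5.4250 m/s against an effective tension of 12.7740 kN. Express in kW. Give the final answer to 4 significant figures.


P = Te * v = 12.7740 * 5.4250
P = 69.30 kW


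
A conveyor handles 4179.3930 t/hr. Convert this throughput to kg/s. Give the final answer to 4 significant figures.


m_dot = 4179.3930 * 1000 / 3600
m_dot = 1161 kg/s


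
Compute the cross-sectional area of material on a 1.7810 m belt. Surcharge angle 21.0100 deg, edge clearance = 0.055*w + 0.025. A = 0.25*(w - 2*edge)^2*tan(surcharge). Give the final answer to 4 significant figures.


edge = 0.055*1.7810 + 0.025 = 0.122955 m
ew = 1.7810 - 2*0.122955 = 1.53509 m
A = 0.25 * 1.53509^2 * tan(21.0100 deg)
A = 0.2263 m^2


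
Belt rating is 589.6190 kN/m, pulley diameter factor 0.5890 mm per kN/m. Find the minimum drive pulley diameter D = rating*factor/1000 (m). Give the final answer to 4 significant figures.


D = 589.6190 * 0.5890 / 1000
D = 0.3473 m


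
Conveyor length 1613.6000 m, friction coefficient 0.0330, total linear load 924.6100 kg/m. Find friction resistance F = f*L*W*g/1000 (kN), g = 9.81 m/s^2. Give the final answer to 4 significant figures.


F = 0.0330 * 1613.6000 * 924.6100 * 9.81 / 1000
F = 483.0 kN


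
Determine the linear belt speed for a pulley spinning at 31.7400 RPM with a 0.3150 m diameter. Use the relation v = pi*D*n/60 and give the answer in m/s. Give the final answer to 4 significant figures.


v = pi * 0.3150 * 31.7400 / 60
v = 0.5235 m/s


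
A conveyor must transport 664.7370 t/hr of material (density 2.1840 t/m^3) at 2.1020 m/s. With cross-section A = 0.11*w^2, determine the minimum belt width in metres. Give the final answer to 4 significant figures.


A_req = 664.7370 / (2.1020 * 2.1840 * 3600) = 0.0402218 m^2
w = sqrt(0.0402218 / 0.11)
w = 0.6047 m


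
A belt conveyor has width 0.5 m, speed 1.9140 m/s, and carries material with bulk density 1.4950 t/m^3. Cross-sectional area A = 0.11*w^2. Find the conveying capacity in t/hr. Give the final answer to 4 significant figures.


A = 0.11 * 0.5^2 = 0.0275 m^2
C = 0.0275 * 1.9140 * 1.4950 * 3600
C = 283.3 t/hr


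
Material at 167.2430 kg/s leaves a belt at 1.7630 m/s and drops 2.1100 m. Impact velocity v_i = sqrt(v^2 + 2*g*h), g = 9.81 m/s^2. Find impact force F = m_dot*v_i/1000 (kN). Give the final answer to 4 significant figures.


v_i = sqrt(1.7630^2 + 2*9.81*2.1100) = 6.67131 m/s
F = 167.2430 * 6.67131 / 1000
F = 1.116 kN


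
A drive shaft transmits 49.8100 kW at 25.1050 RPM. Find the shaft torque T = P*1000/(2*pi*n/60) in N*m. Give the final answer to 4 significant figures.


omega = 2*pi*25.1050/60 = 2.62899 rad/s
T = 49.8100*1000 / 2.62899
T = 18950 N*m


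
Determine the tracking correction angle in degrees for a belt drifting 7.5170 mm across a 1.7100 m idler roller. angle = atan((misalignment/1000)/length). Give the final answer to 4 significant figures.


misalign_m = 7.5170 / 1000 = 0.007517 m
angle = atan(0.007517 / 1.7100)
angle = 0.2519 deg


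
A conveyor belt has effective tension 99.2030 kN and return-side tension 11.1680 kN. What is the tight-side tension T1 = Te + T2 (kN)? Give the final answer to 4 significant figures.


T1 = Te + T2 = 99.2030 + 11.1680
T1 = 110.4 kN


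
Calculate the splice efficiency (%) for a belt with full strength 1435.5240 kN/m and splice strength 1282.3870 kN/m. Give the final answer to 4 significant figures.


Eff = 1282.3870 / 1435.5240 * 100
Eff = 89.33 %


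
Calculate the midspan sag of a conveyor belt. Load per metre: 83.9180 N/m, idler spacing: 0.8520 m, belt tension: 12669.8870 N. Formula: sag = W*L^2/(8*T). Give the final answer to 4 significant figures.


sag = 83.9180 * 0.8520^2 / (8 * 12669.8870)
sag = 0.0006010 m


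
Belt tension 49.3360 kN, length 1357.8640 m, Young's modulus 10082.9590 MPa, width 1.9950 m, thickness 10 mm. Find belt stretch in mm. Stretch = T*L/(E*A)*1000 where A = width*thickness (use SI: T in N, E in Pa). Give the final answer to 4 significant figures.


A = 1.9950 * 0.01 = 0.01995 m^2
Stretch = 49.3360*1000 * 1357.8640 / (10082.9590e6 * 0.01995) * 1000
Stretch = 333.0 mm


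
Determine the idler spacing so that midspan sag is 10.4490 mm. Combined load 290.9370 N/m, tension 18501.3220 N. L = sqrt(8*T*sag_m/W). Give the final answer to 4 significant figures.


sag = 10.4490/1000 = 0.010449 m
L = sqrt(8 * 18501.3220 * 0.010449 / 290.9370)
L = 2.306 m


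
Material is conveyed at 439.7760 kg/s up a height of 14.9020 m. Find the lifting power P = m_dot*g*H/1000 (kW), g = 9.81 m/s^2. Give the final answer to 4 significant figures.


P = 439.7760 * 9.81 * 14.9020 / 1000
P = 64.29 kW


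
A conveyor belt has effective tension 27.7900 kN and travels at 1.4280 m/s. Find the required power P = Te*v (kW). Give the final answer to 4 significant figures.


P = Te * v = 27.7900 * 1.4280
P = 39.68 kW


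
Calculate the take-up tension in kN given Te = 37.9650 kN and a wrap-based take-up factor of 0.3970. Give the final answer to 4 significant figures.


T_tu = 37.9650 * 0.3970
T_tu = 15.07 kN


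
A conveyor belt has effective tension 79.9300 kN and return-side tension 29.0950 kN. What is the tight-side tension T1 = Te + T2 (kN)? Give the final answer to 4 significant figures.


T1 = Te + T2 = 79.9300 + 29.0950
T1 = 109.0 kN


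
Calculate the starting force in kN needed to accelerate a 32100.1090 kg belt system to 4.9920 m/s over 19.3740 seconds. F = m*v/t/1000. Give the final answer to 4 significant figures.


F = 32100.1090 * 4.9920 / 19.3740 / 1000
F = 8.271 kN


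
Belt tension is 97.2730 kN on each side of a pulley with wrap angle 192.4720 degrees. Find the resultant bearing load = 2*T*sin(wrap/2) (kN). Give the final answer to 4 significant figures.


F = 2 * 97.2730 * sin(192.4720/2 deg)
F = 193.4 kN


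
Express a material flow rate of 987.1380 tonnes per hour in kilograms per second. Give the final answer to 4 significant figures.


m_dot = 987.1380 * 1000 / 3600
m_dot = 274.2 kg/s


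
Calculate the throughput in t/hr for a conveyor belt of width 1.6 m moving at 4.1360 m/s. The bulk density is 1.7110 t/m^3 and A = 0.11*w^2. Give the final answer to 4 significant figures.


A = 0.11 * 1.6^2 = 0.2816 m^2
C = 0.2816 * 4.1360 * 1.7110 * 3600
C = 7174 t/hr


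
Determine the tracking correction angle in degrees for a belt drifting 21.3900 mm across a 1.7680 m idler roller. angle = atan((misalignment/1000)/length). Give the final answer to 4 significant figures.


misalign_m = 21.3900 / 1000 = 0.021390 m
angle = atan(0.021390 / 1.7680)
angle = 0.6932 deg


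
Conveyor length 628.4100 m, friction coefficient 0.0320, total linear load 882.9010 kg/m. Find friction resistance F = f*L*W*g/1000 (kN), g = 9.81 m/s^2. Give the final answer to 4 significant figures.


F = 0.0320 * 628.4100 * 882.9010 * 9.81 / 1000
F = 174.2 kN


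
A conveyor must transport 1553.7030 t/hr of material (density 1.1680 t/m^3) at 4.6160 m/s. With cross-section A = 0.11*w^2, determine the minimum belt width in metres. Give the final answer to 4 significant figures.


A_req = 1553.7030 / (4.6160 * 1.1680 * 3600) = 0.0800492 m^2
w = sqrt(0.0800492 / 0.11)
w = 0.8531 m


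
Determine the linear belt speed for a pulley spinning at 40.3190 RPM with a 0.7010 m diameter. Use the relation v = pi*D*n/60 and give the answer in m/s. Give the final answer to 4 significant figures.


v = pi * 0.7010 * 40.3190 / 60
v = 1.480 m/s


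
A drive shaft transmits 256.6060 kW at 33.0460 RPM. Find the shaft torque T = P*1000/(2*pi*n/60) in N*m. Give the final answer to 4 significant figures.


omega = 2*pi*33.0460/60 = 3.46057 rad/s
T = 256.6060*1000 / 3.46057
T = 74150 N*m


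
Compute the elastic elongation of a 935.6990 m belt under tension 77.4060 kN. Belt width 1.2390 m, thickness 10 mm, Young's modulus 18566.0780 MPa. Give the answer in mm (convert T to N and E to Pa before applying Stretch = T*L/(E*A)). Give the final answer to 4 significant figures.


A = 1.2390 * 0.01 = 0.01239 m^2
Stretch = 77.4060*1000 * 935.6990 / (18566.0780e6 * 0.01239) * 1000
Stretch = 314.9 mm


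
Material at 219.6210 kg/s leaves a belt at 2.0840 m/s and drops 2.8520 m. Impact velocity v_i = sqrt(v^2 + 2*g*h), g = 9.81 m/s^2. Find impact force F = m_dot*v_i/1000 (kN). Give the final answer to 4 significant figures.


v_i = sqrt(2.0840^2 + 2*9.81*2.8520) = 7.76526 m/s
F = 219.6210 * 7.76526 / 1000
F = 1.705 kN


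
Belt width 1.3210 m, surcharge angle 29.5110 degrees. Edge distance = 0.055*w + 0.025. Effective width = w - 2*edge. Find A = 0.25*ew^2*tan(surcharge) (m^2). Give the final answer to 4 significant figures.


edge = 0.055*1.3210 + 0.025 = 0.097655 m
ew = 1.3210 - 2*0.097655 = 1.12569 m
A = 0.25 * 1.12569^2 * tan(29.5110 deg)
A = 0.1793 m^2


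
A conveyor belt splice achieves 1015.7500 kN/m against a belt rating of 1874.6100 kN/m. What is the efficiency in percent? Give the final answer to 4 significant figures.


Eff = 1015.7500 / 1874.6100 * 100
Eff = 54.18 %


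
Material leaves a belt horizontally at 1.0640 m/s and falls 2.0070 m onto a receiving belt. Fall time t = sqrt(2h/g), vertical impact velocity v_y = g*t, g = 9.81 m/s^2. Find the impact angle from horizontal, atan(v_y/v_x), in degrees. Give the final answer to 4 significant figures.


t = sqrt(2*2.0070/9.81) = 0.639667 s
v_y = 9.81 * 0.639667 = 6.27513 m/s
angle = atan(6.27513 / 1.0640) = 80.38 deg


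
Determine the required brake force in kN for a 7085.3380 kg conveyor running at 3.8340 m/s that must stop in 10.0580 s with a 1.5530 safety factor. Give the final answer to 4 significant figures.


F = 7085.3380 * 3.8340 / 10.0580 * 1.5530 / 1000
F = 4.194 kN


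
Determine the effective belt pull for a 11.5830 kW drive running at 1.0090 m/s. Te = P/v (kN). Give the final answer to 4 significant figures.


Te = P / v = 11.5830 / 1.0090
Te = 11.48 kN


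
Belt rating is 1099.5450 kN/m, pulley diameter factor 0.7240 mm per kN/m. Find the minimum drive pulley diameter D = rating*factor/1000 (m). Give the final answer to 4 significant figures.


D = 1099.5450 * 0.7240 / 1000
D = 0.7961 m


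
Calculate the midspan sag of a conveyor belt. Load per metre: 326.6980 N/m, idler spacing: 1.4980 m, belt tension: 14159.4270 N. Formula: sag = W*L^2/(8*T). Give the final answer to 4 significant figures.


sag = 326.6980 * 1.4980^2 / (8 * 14159.4270)
sag = 0.006472 m


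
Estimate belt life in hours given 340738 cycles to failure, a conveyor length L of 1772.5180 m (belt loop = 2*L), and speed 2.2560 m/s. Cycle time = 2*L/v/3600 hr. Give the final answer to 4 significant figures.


cycle_time = 2 * 1772.5180 / 2.2560 / 3600 = 0.436495 hr
life = 340738 * 0.436495 = 148700 hours


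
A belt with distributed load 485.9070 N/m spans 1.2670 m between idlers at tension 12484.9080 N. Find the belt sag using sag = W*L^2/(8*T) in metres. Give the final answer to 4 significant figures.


sag = 485.9070 * 1.2670^2 / (8 * 12484.9080)
sag = 0.007810 m


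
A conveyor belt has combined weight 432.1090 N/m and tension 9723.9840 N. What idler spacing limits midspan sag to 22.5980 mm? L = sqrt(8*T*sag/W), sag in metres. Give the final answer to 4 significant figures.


sag = 22.5980/1000 = 0.022598 m
L = sqrt(8 * 9723.9840 * 0.022598 / 432.1090)
L = 2.017 m


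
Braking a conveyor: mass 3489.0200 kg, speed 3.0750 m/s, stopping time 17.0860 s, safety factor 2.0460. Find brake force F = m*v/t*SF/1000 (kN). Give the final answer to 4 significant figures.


F = 3489.0200 * 3.0750 / 17.0860 * 2.0460 / 1000
F = 1.285 kN


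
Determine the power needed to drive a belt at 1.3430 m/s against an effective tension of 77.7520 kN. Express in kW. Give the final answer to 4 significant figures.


P = Te * v = 77.7520 * 1.3430
P = 104.4 kW


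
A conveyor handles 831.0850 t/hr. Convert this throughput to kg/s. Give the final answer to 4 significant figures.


m_dot = 831.0850 * 1000 / 3600
m_dot = 230.9 kg/s


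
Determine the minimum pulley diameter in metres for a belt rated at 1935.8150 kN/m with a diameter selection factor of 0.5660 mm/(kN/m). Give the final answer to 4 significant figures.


D = 1935.8150 * 0.5660 / 1000
D = 1.096 m


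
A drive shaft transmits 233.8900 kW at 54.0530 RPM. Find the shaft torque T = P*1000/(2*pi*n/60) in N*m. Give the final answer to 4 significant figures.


omega = 2*pi*54.0530/60 = 5.66042 rad/s
T = 233.8900*1000 / 5.66042
T = 41320 N*m


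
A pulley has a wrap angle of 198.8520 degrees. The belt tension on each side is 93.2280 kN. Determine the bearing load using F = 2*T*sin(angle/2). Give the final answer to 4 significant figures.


F = 2 * 93.2280 * sin(198.8520/2 deg)
F = 183.9 kN


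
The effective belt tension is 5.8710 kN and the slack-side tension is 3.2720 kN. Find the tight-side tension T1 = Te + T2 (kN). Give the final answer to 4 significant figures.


T1 = Te + T2 = 5.8710 + 3.2720
T1 = 9.143 kN


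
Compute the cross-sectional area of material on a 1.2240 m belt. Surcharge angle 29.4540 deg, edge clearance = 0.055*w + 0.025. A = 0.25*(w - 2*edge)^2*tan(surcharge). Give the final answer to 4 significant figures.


edge = 0.055*1.2240 + 0.025 = 0.09232 m
ew = 1.2240 - 2*0.09232 = 1.03936 m
A = 0.25 * 1.03936^2 * tan(29.4540 deg)
A = 0.1525 m^2


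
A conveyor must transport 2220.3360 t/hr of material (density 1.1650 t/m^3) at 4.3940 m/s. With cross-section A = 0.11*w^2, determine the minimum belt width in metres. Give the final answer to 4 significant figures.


A_req = 2220.3360 / (4.3940 * 1.1650 * 3600) = 0.120484 m^2
w = sqrt(0.120484 / 0.11)
w = 1.047 m


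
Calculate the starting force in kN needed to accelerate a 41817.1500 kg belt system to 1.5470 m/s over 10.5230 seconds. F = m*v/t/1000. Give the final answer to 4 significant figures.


F = 41817.1500 * 1.5470 / 10.5230 / 1000
F = 6.148 kN


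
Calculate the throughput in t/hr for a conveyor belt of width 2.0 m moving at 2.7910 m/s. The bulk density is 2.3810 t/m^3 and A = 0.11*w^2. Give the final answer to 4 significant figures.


A = 0.11 * 2.0^2 = 0.44 m^2
C = 0.44 * 2.7910 * 2.3810 * 3600
C = 10530 t/hr


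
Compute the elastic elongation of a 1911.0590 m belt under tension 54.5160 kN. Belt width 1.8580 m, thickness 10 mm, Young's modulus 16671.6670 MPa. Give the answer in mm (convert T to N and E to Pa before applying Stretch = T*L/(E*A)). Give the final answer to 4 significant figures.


A = 1.8580 * 0.01 = 0.01858 m^2
Stretch = 54.5160*1000 * 1911.0590 / (16671.6670e6 * 0.01858) * 1000
Stretch = 336.3 mm


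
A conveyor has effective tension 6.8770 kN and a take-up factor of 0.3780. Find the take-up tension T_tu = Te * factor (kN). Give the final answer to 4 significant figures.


T_tu = 6.8770 * 0.3780
T_tu = 2.600 kN


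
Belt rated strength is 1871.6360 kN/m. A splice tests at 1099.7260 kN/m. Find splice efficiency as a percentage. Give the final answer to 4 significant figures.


Eff = 1099.7260 / 1871.6360 * 100
Eff = 58.76 %


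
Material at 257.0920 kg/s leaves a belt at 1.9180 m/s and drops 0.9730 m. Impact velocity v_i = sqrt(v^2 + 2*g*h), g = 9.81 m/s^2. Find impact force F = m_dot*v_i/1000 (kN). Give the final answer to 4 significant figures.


v_i = sqrt(1.9180^2 + 2*9.81*0.9730) = 4.77169 m/s
F = 257.0920 * 4.77169 / 1000
F = 1.227 kN


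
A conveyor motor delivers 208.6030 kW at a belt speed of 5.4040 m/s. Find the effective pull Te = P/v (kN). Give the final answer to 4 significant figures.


Te = P / v = 208.6030 / 5.4040
Te = 38.60 kN


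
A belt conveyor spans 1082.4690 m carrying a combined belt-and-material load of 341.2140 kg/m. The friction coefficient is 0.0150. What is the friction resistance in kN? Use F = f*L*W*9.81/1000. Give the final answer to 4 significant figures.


F = 0.0150 * 1082.4690 * 341.2140 * 9.81 / 1000
F = 54.35 kN


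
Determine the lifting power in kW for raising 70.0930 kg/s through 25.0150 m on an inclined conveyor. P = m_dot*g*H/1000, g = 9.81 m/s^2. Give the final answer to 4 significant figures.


P = 70.0930 * 9.81 * 25.0150 / 1000
P = 17.20 kW


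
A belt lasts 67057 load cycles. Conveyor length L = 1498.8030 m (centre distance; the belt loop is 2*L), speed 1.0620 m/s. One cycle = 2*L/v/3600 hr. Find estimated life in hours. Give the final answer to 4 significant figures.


cycle_time = 2 * 1498.8030 / 1.0620 / 3600 = 0.784057 hr
life = 67057 * 0.784057 = 52580 hours


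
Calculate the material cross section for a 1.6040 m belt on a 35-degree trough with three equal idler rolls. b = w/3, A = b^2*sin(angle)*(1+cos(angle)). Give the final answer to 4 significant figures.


b = 1.6040/3 = 0.534667 m
A = 0.534667^2 * sin(35 deg) * (1 + cos(35 deg))
A = 0.2983 m^2


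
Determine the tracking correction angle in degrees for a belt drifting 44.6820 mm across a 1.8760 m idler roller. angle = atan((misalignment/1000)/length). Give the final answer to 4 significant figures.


misalign_m = 44.6820 / 1000 = 0.044682 m
angle = atan(0.044682 / 1.8760)
angle = 1.364 deg


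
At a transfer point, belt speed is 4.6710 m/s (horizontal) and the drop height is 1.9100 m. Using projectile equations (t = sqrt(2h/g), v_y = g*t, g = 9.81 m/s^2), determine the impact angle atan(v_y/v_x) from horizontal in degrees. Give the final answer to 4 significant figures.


t = sqrt(2*1.9100/9.81) = 0.624018 s
v_y = 9.81 * 0.624018 = 6.12162 m/s
angle = atan(6.12162 / 4.6710) = 52.66 deg


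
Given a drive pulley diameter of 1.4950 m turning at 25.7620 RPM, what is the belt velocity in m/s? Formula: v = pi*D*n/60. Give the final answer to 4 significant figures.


v = pi * 1.4950 * 25.7620 / 60
v = 2.017 m/s


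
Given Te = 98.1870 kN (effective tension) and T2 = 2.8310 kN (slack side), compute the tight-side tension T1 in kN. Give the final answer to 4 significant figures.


T1 = Te + T2 = 98.1870 + 2.8310
T1 = 101.0 kN


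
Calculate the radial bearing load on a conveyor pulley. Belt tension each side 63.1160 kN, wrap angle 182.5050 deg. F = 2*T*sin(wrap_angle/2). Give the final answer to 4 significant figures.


F = 2 * 63.1160 * sin(182.5050/2 deg)
F = 126.2 kN


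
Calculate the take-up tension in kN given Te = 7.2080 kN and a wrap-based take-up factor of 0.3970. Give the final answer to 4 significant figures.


T_tu = 7.2080 * 0.3970
T_tu = 2.862 kN


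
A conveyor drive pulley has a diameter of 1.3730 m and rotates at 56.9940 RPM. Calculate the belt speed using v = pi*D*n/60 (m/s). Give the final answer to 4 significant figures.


v = pi * 1.3730 * 56.9940 / 60
v = 4.097 m/s


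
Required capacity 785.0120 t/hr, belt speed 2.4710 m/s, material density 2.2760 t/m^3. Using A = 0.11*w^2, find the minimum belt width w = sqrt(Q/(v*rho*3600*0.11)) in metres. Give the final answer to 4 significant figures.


A_req = 785.0120 / (2.4710 * 2.2760 * 3600) = 0.0387729 m^2
w = sqrt(0.0387729 / 0.11)
w = 0.5937 m


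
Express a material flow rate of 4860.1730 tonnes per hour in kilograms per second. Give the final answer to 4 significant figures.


m_dot = 4860.1730 * 1000 / 3600
m_dot = 1350 kg/s


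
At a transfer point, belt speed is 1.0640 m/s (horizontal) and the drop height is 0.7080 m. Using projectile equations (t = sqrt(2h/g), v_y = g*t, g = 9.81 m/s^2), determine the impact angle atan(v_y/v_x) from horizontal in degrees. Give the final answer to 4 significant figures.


t = sqrt(2*0.7080/9.81) = 0.379924 s
v_y = 9.81 * 0.379924 = 3.72705 m/s
angle = atan(3.72705 / 1.0640) = 74.07 deg


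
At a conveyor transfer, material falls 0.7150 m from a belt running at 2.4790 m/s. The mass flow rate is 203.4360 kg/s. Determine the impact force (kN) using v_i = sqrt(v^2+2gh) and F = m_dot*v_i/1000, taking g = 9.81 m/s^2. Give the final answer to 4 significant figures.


v_i = sqrt(2.4790^2 + 2*9.81*0.7150) = 4.49152 m/s
F = 203.4360 * 4.49152 / 1000
F = 0.9137 kN


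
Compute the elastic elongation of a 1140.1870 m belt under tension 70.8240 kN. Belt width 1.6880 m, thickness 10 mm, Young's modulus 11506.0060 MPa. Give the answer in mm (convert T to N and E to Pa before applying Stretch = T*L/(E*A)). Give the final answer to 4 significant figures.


A = 1.6880 * 0.01 = 0.01688 m^2
Stretch = 70.8240*1000 * 1140.1870 / (11506.0060e6 * 0.01688) * 1000
Stretch = 415.8 mm


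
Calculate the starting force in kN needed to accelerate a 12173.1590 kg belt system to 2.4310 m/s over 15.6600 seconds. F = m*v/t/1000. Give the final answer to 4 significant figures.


F = 12173.1590 * 2.4310 / 15.6600 / 1000
F = 1.890 kN


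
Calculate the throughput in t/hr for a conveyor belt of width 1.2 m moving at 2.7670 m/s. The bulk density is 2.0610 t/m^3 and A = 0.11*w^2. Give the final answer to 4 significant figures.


A = 0.11 * 1.2^2 = 0.1584 m^2
C = 0.1584 * 2.7670 * 2.0610 * 3600
C = 3252 t/hr


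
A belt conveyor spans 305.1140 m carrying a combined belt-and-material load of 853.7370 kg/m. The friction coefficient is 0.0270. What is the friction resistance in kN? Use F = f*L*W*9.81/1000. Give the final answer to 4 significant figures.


F = 0.0270 * 305.1140 * 853.7370 * 9.81 / 1000
F = 69.00 kN


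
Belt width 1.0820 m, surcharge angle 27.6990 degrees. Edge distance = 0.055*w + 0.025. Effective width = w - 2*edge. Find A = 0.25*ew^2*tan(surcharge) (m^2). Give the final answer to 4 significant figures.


edge = 0.055*1.0820 + 0.025 = 0.08451 m
ew = 1.0820 - 2*0.08451 = 0.91298 m
A = 0.25 * 0.91298^2 * tan(27.6990 deg)
A = 0.1094 m^2


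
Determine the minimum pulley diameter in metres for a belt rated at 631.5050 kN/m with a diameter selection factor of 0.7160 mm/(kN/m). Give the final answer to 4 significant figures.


D = 631.5050 * 0.7160 / 1000
D = 0.4522 m


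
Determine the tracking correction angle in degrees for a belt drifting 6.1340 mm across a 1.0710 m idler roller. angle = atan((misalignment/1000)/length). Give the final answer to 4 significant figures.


misalign_m = 6.1340 / 1000 = 0.006134 m
angle = atan(0.006134 / 1.0710)
angle = 0.3281 deg


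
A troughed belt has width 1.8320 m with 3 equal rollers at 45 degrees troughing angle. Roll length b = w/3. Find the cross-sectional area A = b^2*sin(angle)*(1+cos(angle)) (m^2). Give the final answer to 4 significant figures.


b = 1.8320/3 = 0.610667 m
A = 0.610667^2 * sin(45 deg) * (1 + cos(45 deg))
A = 0.4501 m^2


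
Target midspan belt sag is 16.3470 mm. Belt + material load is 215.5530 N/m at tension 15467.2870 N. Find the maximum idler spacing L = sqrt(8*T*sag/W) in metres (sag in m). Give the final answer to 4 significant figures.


sag = 16.3470/1000 = 0.016347 m
L = sqrt(8 * 15467.2870 * 0.016347 / 215.5530)
L = 3.063 m


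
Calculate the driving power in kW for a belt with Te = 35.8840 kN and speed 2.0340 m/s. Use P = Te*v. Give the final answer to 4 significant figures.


P = Te * v = 35.8840 * 2.0340
P = 72.99 kW


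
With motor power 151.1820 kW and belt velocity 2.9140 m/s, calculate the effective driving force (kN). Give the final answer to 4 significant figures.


Te = P / v = 151.1820 / 2.9140
Te = 51.88 kN


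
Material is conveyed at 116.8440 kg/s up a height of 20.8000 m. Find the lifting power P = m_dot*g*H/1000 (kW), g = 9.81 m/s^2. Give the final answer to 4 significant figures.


P = 116.8440 * 9.81 * 20.8000 / 1000
P = 23.84 kW


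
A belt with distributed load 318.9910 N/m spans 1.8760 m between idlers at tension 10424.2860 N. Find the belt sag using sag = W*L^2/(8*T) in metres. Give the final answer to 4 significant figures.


sag = 318.9910 * 1.8760^2 / (8 * 10424.2860)
sag = 0.01346 m


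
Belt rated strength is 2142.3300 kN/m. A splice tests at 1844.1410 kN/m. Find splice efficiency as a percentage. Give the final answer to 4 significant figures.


Eff = 1844.1410 / 2142.3300 * 100
Eff = 86.08 %


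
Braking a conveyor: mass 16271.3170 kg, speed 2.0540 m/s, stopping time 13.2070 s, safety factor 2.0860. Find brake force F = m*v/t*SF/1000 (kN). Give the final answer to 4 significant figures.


F = 16271.3170 * 2.0540 / 13.2070 * 2.0860 / 1000
F = 5.279 kN


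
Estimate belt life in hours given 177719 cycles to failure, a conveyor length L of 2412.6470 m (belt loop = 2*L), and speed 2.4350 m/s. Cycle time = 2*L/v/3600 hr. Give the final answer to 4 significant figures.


cycle_time = 2 * 2412.6470 / 2.4350 / 3600 = 0.550456 hr
life = 177719 * 0.550456 = 97830 hours


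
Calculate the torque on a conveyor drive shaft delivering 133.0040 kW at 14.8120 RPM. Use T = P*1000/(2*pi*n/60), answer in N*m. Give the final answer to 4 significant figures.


omega = 2*pi*14.8120/60 = 1.55111 rad/s
T = 133.0040*1000 / 1.55111
T = 85750 N*m


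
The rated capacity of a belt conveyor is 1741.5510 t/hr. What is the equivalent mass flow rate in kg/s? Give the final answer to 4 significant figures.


m_dot = 1741.5510 * 1000 / 3600
m_dot = 483.8 kg/s


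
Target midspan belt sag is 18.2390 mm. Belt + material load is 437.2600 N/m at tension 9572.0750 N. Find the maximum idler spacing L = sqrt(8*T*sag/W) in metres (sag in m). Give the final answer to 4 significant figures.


sag = 18.2390/1000 = 0.018239 m
L = sqrt(8 * 9572.0750 * 0.018239 / 437.2600)
L = 1.787 m


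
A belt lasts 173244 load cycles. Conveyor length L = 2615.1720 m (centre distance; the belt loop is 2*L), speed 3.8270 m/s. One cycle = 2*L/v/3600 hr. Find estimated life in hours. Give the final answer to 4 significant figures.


cycle_time = 2 * 2615.1720 / 3.8270 / 3600 = 0.379638 hr
life = 173244 * 0.379638 = 65770 hours


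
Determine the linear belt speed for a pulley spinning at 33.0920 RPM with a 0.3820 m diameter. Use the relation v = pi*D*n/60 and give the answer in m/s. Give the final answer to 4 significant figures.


v = pi * 0.3820 * 33.0920 / 60
v = 0.6619 m/s


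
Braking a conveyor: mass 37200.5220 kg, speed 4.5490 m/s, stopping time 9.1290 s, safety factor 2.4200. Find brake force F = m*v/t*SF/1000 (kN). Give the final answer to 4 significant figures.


F = 37200.5220 * 4.5490 / 9.1290 * 2.4200 / 1000
F = 44.86 kN


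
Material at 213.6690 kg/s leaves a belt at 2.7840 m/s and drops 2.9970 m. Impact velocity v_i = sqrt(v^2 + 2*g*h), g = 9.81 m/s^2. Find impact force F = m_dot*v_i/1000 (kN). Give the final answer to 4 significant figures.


v_i = sqrt(2.7840^2 + 2*9.81*2.9970) = 8.15793 m/s
F = 213.6690 * 8.15793 / 1000
F = 1.743 kN


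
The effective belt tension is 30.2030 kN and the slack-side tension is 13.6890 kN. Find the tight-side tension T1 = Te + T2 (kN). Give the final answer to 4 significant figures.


T1 = Te + T2 = 30.2030 + 13.6890
T1 = 43.89 kN


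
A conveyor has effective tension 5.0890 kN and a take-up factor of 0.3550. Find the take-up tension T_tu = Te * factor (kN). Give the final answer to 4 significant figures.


T_tu = 5.0890 * 0.3550
T_tu = 1.807 kN


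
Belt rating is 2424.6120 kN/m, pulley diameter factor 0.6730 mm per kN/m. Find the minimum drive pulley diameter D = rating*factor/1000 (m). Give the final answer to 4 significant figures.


D = 2424.6120 * 0.6730 / 1000
D = 1.632 m


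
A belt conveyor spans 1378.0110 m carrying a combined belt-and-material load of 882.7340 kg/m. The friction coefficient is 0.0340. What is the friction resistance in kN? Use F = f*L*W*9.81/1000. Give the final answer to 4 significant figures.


F = 0.0340 * 1378.0110 * 882.7340 * 9.81 / 1000
F = 405.7 kN


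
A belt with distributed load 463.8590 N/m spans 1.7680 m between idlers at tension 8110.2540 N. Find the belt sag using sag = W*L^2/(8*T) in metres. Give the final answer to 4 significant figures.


sag = 463.8590 * 1.7680^2 / (8 * 8110.2540)
sag = 0.02235 m


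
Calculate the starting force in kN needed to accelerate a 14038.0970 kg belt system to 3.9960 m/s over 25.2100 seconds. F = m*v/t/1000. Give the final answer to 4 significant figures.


F = 14038.0970 * 3.9960 / 25.2100 / 1000
F = 2.225 kN


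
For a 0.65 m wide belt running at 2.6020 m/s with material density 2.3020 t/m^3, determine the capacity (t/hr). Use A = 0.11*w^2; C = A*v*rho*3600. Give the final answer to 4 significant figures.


A = 0.11 * 0.65^2 = 0.046475 m^2
C = 0.046475 * 2.6020 * 2.3020 * 3600
C = 1002 t/hr


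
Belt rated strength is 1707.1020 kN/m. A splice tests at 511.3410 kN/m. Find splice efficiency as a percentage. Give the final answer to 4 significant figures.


Eff = 511.3410 / 1707.1020 * 100
Eff = 29.95 %


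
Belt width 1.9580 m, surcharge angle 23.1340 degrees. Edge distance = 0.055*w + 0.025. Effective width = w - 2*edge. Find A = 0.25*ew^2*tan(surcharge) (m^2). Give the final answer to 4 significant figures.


edge = 0.055*1.9580 + 0.025 = 0.13269 m
ew = 1.9580 - 2*0.13269 = 1.69262 m
A = 0.25 * 1.69262^2 * tan(23.1340 deg)
A = 0.3060 m^2


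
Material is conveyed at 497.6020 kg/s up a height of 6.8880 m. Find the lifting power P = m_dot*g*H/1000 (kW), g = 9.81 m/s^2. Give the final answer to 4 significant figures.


P = 497.6020 * 9.81 * 6.8880 / 1000
P = 33.62 kW


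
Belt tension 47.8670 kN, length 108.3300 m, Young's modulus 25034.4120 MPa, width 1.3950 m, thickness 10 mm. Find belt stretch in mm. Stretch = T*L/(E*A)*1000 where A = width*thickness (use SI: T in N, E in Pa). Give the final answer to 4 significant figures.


A = 1.3950 * 0.01 = 0.01395 m^2
Stretch = 47.8670*1000 * 108.3300 / (25034.4120e6 * 0.01395) * 1000
Stretch = 14.85 mm


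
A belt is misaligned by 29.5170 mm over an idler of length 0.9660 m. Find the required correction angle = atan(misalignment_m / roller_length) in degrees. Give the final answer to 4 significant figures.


misalign_m = 29.5170 / 1000 = 0.029517 m
angle = atan(0.029517 / 0.9660)
angle = 1.750 deg


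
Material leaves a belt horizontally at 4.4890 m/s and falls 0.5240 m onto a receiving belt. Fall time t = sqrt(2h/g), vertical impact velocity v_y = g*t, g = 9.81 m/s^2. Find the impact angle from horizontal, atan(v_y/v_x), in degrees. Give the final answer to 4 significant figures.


t = sqrt(2*0.5240/9.81) = 0.326848 s
v_y = 9.81 * 0.326848 = 3.20638 m/s
angle = atan(3.20638 / 4.4890) = 35.54 deg


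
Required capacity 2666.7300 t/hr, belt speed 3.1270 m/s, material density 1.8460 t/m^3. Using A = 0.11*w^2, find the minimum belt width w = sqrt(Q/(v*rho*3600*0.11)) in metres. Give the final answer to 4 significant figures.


A_req = 2666.7300 / (3.1270 * 1.8460 * 3600) = 0.128327 m^2
w = sqrt(0.128327 / 0.11)
w = 1.080 m


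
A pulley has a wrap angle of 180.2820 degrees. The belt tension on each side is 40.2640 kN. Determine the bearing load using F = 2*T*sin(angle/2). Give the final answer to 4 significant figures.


F = 2 * 40.2640 * sin(180.2820/2 deg)
F = 80.53 kN


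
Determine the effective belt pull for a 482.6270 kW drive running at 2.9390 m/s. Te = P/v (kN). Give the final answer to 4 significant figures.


Te = P / v = 482.6270 / 2.9390
Te = 164.2 kN


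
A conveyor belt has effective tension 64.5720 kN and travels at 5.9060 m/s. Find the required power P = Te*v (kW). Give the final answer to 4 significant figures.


P = Te * v = 64.5720 * 5.9060
P = 381.4 kW


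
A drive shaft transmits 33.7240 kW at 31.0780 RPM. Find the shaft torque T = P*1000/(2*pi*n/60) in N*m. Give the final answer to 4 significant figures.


omega = 2*pi*31.0780/60 = 3.25448 rad/s
T = 33.7240*1000 / 3.25448
T = 10360 N*m


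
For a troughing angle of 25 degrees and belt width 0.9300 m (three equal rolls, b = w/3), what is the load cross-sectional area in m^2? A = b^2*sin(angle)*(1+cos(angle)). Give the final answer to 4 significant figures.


b = 0.9300/3 = 0.31 m
A = 0.31^2 * sin(25 deg) * (1 + cos(25 deg))
A = 0.07742 m^2


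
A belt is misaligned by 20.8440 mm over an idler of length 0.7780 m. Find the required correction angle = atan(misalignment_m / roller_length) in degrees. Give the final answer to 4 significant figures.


misalign_m = 20.8440 / 1000 = 0.020844 m
angle = atan(0.020844 / 0.7780)
angle = 1.535 deg


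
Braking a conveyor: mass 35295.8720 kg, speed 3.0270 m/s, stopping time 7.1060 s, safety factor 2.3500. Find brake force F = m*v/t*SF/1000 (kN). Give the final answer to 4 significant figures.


F = 35295.8720 * 3.0270 / 7.1060 * 2.3500 / 1000
F = 35.33 kN


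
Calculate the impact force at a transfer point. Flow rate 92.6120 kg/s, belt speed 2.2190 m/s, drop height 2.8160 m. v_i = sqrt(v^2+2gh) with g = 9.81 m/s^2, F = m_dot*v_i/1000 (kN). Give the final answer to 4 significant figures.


v_i = sqrt(2.2190^2 + 2*9.81*2.8160) = 7.75718 m/s
F = 92.6120 * 7.75718 / 1000
F = 0.7184 kN


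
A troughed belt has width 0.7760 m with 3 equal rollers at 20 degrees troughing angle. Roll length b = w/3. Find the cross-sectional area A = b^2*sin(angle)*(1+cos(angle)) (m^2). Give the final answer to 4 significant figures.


b = 0.7760/3 = 0.258667 m
A = 0.258667^2 * sin(20 deg) * (1 + cos(20 deg))
A = 0.04439 m^2


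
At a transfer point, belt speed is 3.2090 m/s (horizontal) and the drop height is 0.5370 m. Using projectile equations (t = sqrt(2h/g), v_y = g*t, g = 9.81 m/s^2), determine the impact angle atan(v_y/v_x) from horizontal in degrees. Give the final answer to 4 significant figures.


t = sqrt(2*0.5370/9.81) = 0.330878 s
v_y = 9.81 * 0.330878 = 3.24591 m/s
angle = atan(3.24591 / 3.2090) = 45.33 deg


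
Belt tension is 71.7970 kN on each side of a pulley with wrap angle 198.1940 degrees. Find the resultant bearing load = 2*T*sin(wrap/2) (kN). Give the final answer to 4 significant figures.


F = 2 * 71.7970 * sin(198.1940/2 deg)
F = 141.8 kN


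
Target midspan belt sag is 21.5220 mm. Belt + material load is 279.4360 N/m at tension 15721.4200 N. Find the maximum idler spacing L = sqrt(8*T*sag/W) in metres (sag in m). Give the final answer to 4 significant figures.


sag = 21.5220/1000 = 0.021522 m
L = sqrt(8 * 15721.4200 * 0.021522 / 279.4360)
L = 3.112 m


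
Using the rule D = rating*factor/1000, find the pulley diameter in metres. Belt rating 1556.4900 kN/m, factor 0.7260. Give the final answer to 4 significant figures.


D = 1556.4900 * 0.7260 / 1000
D = 1.130 m


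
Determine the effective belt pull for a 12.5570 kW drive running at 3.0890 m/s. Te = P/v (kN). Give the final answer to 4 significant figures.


Te = P / v = 12.5570 / 3.0890
Te = 4.065 kN


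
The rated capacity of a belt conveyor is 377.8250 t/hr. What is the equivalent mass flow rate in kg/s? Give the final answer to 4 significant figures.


m_dot = 377.8250 * 1000 / 3600
m_dot = 105.0 kg/s


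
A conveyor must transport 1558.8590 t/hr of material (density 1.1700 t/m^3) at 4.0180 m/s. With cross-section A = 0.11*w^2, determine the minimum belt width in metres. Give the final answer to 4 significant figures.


A_req = 1558.8590 / (4.0180 * 1.1700 * 3600) = 0.0921104 m^2
w = sqrt(0.0921104 / 0.11)
w = 0.9151 m


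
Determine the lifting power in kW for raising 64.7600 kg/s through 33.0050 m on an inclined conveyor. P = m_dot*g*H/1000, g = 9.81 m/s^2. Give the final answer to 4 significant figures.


P = 64.7600 * 9.81 * 33.0050 / 1000
P = 20.97 kW


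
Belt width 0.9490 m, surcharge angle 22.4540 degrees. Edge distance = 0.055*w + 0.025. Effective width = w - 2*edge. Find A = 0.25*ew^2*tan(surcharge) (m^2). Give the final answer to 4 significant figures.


edge = 0.055*0.9490 + 0.025 = 0.077195 m
ew = 0.9490 - 2*0.077195 = 0.79461 m
A = 0.25 * 0.79461^2 * tan(22.4540 deg)
A = 0.06524 m^2
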